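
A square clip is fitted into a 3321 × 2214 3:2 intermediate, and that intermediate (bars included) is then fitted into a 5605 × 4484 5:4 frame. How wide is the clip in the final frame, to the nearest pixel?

3737 px

square in 3321×2214: fills the height, so the clip is 2214.00 × 2214.00.
Second fit — the 3:2 canvas into 5605×4484 spans the width: 5605.00 × 3736.67 (×1.6877 from 3321×2214).
The clip scales with it: width 2214.00 × 1.6877 ≈ 3736.67.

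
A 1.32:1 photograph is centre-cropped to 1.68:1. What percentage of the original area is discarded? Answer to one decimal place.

21.4%

The width stays; only height is cut (since 1.68:1 is wider than 1.32:1).
(1.320)/(1.680) ≈ 0.786 of the area survives, leaving 21.43% discarded.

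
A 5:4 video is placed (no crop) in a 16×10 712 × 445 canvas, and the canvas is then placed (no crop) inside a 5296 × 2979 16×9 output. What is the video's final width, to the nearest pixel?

3724 px

First fit — 5:4 into 712×445 spans the height: 556.25 × 445.00.
The 16×10 canvas is height-limited in 5296×2979, giving 4766.40 × 2979.00; scale factor 6.6944.
So the video's width is 556.25 × 6.6944 ≈ 3723.75.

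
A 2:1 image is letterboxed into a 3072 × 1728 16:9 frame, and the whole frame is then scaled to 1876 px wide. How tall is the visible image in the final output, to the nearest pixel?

938 px

In the 3072×1728 frame the image fills the width: height = 3072 × 1/2 ≈ 1536.00 px.
Resizing to 1876 px wide multiplies everything by 0.6107: 1536.00 → 938.00 px.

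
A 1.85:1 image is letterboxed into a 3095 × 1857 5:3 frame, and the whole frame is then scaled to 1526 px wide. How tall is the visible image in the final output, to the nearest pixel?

At 3095×1857 the image is width-limited, so height = 3095 / 1.850 ≈ 1672.97 px.
The frame scales by 1526/3095 = 0.4931; 1672.97 × 0.4931 ≈ 824.86 px.

825 px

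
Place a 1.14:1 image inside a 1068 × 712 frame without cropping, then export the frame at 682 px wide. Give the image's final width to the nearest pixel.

518 px

In the 1068×712 frame the image fills the height: width = 712 × 1.140 ≈ 811.68 px.
Scaling 1068 → 682 is ×0.6386, so the width becomes 811.68 × 0.6386 ≈ 518.32 px.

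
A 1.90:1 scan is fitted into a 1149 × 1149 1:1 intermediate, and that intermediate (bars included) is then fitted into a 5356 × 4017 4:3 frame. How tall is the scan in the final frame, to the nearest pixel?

1.90:1 in 1149×1149: fills the width, so the scan is 1149.00 × 604.74.
The 1:1 canvas is height-limited in 5356×4017, giving 4017.00 × 4017.00; scale factor 3.4961.
The scan scales with it: height 604.74 × 3.4961 ≈ 2114.21.

2114 px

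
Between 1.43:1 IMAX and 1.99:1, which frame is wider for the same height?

1.99:1

1.43 and 1.99; 1.99 > 1.43.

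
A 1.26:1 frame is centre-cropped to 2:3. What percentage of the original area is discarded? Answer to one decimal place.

2:3 is narrower than 1.26:1, so the crop keeps the full height and trims the width.
Fraction kept = (0.667)/(1.260) ≈ 52.91%, so 47.09% is lost.

47.1%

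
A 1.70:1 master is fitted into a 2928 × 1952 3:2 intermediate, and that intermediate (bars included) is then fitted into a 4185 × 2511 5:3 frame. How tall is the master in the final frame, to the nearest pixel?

2216 px

First fit — 1.70:1 into 2928×1952 spans the width: 2928.00 × 1722.35.
The 3:2 canvas is height-limited in 4185×2511, giving 3766.50 × 2511.00; scale factor 1.2864.
The master scales with it: height 1722.35 × 1.2864 ≈ 2215.59.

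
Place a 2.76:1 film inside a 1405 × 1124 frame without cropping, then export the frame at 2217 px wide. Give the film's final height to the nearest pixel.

At 1405×1124 the film is width-limited, so height = 1405 / 2.760 ≈ 509.06 px.
Resizing to 2217 px wide multiplies everything by 1.5779: 509.06 → 803.26 px.

803 px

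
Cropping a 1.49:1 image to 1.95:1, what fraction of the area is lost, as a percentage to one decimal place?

23.6%

Going from 1.49:1 to 1.95:1 means cutting height while keeping width.
Area ratio = (1.490)/(1.950) = 76.41%; the remaining 23.59% is cropped out.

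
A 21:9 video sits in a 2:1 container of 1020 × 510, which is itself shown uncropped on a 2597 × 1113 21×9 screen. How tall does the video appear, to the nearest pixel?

954 px

Inside the 1020×510 canvas the video is width-limited at 1020.00 × 437.14.
The 2:1 canvas is height-limited in 2597×1113, giving 2226.00 × 1113.00; scale factor 2.1824.
The video scales with it: height 437.14 × 2.1824 ≈ 954.00.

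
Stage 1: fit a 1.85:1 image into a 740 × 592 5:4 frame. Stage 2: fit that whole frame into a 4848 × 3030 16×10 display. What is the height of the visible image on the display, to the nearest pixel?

2047 px

Inside the 740×592 canvas the image is width-limited at 740.00 × 400.00.
5:4 in 4848×3030: fills the height, so the intermediate becomes 3787.50 × 3030.00 — a scale of ×5.1182.
So the image's height is 400.00 × 5.1182 ≈ 2047.30.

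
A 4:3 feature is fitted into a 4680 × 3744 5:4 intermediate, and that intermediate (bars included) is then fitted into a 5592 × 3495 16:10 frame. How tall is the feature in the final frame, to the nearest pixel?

4:3 in 4680×3744: fills the width, so the feature is 4680.00 × 3510.00.
5:4 in 5592×3495: fills the height, so the intermediate becomes 4368.75 × 3495.00 — a scale of ×0.9335.
The feature scales with it: height 3510.00 × 0.9335 ≈ 3276.56.

3277 px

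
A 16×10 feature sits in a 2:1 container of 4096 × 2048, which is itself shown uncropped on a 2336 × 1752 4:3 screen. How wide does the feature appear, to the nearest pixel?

16×10 in 4096×2048: fills the height, so the feature is 3276.80 × 2048.00.
2:1 in 2336×1752: fills the width, so the intermediate becomes 2336.00 × 1168.00 — a scale of ×0.5703.
The feature scales with it: width 3276.80 × 0.5703 ≈ 1868.80.

1869 px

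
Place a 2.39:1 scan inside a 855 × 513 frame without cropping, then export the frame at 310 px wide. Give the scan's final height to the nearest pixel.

130 px

At 855×513 the scan is width-limited, so height = 855 / 2.390 ≈ 357.74 px.
The frame scales by 310/855 = 0.3626; 357.74 × 0.3626 ≈ 129.71 px.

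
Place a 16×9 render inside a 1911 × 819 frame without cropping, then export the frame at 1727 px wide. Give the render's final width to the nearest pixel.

1316 px

At 1911×819 the render is height-limited, so width = 819 × 16/9 ≈ 1456.00 px.
The frame scales by 1727/1911 = 0.9037; 1456.00 × 0.9037 ≈ 1315.81 px.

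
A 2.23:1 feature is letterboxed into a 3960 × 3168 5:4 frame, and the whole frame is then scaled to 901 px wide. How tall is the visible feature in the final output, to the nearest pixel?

404 px

At 3960×3168 the feature is width-limited, so height = 3960 / 2.230 ≈ 1775.78 px.
Scaling 3960 → 901 is ×0.2275, so the height becomes 1775.78 × 0.2275 ≈ 404.04 px.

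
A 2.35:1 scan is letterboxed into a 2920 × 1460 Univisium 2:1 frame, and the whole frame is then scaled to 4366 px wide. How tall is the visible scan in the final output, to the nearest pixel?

1858 px

Fitted into 2920×1460, the scan spans the width; its height is 2920 / 2.350 ≈ 1242.55 px.
Scaling 2920 → 4366 is ×1.4952, so the height becomes 1242.55 × 1.4952 ≈ 1857.87 px.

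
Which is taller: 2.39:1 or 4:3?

4:3

2.39 and 4:3 = 1.333; 2.39 > 1.333. The smaller width-to-height ratio is the taller frame.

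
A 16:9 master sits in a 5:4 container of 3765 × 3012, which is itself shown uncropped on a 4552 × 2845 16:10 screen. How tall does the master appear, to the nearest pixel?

2000 px

First fit — 16:9 into 3765×3012 spans the width: 3765.00 × 2117.81.
Second fit — the 5:4 canvas into 4552×2845 spans the height: 3556.25 × 2845.00 (×0.9446 from 3765×3012).
So the master's height is 2117.81 × 0.9446 ≈ 2000.39.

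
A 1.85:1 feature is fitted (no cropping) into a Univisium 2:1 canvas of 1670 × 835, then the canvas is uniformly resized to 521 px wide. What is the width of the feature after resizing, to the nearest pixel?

At 1670×835 the feature is height-limited, so width = 835 × 1.850 ≈ 1544.75 px.
The frame scales by 521/1670 = 0.3120; 1544.75 × 0.3120 ≈ 481.93 px.

482 px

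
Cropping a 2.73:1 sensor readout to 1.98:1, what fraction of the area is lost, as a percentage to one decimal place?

27.5%

The height stays; only width is cut (since 1.98:1 is narrower than 2.73:1).
Area ratio = (1.980)/(2.730) = 72.53%; the remaining 27.47% is cropped out.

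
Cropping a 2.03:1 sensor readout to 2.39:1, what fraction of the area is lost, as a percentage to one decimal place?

The width stays; only height is cut (since 2.39:1 is wider than 2.03:1).
(2.030)/(2.390) ≈ 0.849 of the area survives, leaving 15.06% discarded.

15.1%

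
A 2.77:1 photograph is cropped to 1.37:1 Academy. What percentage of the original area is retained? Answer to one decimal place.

1.37:1 Academy is narrower than 2.77:1, so the crop keeps the full height and trims the width.
(1.370)/(2.770) ≈ 0.495 of the area survives.

49.5%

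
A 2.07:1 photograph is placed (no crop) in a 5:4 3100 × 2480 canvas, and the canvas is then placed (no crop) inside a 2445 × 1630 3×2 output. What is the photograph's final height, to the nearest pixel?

2.07:1 in 3100×2480: fills the width, so the photograph is 3100.00 × 1497.58.
The 5:4 canvas is height-limited in 2445×1630, giving 2037.50 × 1630.00; scale factor 0.6573.
The photograph scales with it: height 1497.58 × 0.6573 ≈ 984.30.

984 px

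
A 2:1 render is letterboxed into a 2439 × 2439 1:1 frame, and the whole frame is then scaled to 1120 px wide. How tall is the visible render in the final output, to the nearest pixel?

560 px

At 2439×2439 the render is width-limited, so height = 2439 × 1/2 ≈ 1219.50 px.
Resizing to 1120 px wide multiplies everything by 0.4592: 1219.50 → 560.00 px.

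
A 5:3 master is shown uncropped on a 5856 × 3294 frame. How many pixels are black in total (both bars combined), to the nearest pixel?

1205604 pixels

5:3 is narrower than 16:9, so it spans the full height.
That makes the image 5490.0000 px wide (3294 × 5/3).
5856 − 5490.0000 = 366.0000 px of bars.
That's 366.0000 × 3294 ≈ 1205604 black pixels.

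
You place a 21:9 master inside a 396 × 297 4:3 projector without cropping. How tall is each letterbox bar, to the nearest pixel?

Since 2.333 > 1.333, the master is width-limited.
The master is 396 × 9/21 ≈ 169.71 px tall.
Leftover height: 297 − 169.71 = 127.29 px → 63.64 each side.

64 px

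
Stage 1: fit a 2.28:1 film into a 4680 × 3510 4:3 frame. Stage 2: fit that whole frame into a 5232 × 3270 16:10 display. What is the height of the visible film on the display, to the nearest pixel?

Inside the 4680×3510 canvas the film is width-limited at 4680.00 × 2052.63.
Second fit — the 4:3 canvas into 5232×3270 spans the height: 4360.00 × 3270.00 (×0.9316 from 4680×3510).
The film scales with it: height 2052.63 × 0.9316 ≈ 1912.28.

1912 px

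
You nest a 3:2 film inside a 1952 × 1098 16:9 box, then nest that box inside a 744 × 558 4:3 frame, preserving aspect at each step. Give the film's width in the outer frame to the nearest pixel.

3:2 in 1952×1098: fills the height, so the film is 1647.00 × 1098.00.
Second fit — the 16:9 canvas into 744×558 spans the width: 744.00 × 418.50 (×0.3811 from 1952×1098).
Applying the same ×0.3811: 1647.00 → 627.75.

628 px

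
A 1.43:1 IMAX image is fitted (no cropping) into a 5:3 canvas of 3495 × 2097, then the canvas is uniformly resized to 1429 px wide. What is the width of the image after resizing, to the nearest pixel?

In the 3495×2097 frame the image fills the height: width = 2097 × 1.430 ≈ 2998.71 px.
The frame scales by 1429/3495 = 0.4089; 2998.71 × 0.4089 ≈ 1226.08 px.

1226 px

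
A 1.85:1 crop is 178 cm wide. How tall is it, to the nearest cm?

96 cm

At 1.85:1, 178 / 1.850 ≈ 96.22.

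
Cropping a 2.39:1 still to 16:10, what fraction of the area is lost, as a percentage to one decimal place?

33.1%

Going from 2.39:1 to 16:10 means cutting width while keeping height.
Fraction kept = (1.600)/(2.390) ≈ 66.95%, so 33.05% is lost.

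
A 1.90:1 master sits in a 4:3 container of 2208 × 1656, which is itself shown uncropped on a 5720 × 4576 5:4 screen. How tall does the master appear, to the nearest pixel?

3011 px

1.90:1 in 2208×1656: fills the width, so the master is 2208.00 × 1162.11.
Second fit — the 4:3 canvas into 5720×4576 spans the width: 5720.00 × 4290.00 (×2.5906 from 2208×1656).
So the master's height is 1162.11 × 2.5906 ≈ 3010.53.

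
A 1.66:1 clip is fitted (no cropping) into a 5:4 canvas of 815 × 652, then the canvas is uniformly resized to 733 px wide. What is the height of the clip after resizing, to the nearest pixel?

442 px

In the 815×652 frame the clip fills the width: height = 815 / 1.660 ≈ 490.96 px.
Resizing to 733 px wide multiplies everything by 0.8994: 490.96 → 441.57 px.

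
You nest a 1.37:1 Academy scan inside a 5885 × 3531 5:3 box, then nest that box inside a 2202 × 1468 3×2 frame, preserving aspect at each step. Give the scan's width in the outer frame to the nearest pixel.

Inside the 5885×3531 canvas the scan is height-limited at 4837.47 × 3531.00.
Second fit — the 5:3 canvas into 2202×1468 spans the width: 2202.00 × 1321.20 (×0.3742 from 5885×3531).
So the scan's width is 4837.47 × 0.3742 ≈ 1810.04.

1810 px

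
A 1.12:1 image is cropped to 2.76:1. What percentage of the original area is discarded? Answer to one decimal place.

2.76:1 is wider than 1.12:1, so the crop keeps the full width and trims the height.
Area ratio = (1.120)/(2.760) = 40.58%; the remaining 59.42% is cropped out.

59.4%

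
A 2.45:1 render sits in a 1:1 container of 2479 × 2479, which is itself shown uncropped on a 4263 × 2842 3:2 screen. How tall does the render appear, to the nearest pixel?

First fit — 2.45:1 into 2479×2479 spans the width: 2479.00 × 1011.84.
1:1 in 4263×2842: fills the height, so the intermediate becomes 2842.00 × 2842.00 — a scale of ×1.1464.
The render scales with it: height 1011.84 × 1.1464 ≈ 1160.00.

1160 px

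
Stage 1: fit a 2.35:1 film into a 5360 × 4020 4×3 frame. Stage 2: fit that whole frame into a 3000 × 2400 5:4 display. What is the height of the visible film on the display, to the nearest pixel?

1277 px

2.35:1 in 5360×4020: fills the width, so the film is 5360.00 × 2280.85.
Second fit — the 4×3 canvas into 3000×2400 spans the width: 3000.00 × 2250.00 (×0.5597 from 5360×4020).
Applying the same ×0.5597: 2280.85 → 1276.60.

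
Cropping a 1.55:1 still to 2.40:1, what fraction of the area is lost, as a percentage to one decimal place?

2.40:1 is wider than 1.55:1, so the crop keeps the full width and trims the height.
Area ratio = (1.550)/(2.400) = 64.58%; the remaining 35.42% is cropped out.

35.4%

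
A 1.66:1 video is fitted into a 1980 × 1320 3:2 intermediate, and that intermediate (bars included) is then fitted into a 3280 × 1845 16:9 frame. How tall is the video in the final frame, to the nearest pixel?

Inside the 1980×1320 canvas the video is width-limited at 1980.00 × 1192.77.
3:2 in 3280×1845: fills the height, so the intermediate becomes 2767.50 × 1845.00 — a scale of ×1.3977.
Applying the same ×1.3977: 1192.77 → 1667.17.

1667 px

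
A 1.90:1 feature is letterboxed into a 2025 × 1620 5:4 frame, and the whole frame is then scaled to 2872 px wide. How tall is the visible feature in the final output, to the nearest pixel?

In the 2025×1620 frame the feature fills the width: height = 2025 / 1.900 ≈ 1065.79 px.
Resizing to 2872 px wide multiplies everything by 1.4183: 1065.79 → 1511.58 px.

1512 px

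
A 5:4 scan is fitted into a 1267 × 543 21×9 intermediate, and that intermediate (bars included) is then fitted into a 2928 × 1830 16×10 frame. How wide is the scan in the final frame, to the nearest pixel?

First fit — 5:4 into 1267×543 spans the height: 678.75 × 543.00.
The 21×9 canvas is width-limited in 2928×1830, giving 2928.00 × 1254.86; scale factor 2.3110.
The scan scales with it: width 678.75 × 2.3110 ≈ 1568.57.

1569 px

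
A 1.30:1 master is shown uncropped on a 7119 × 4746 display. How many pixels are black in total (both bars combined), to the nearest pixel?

4504903 pixels

Since 1.300 < 1.500, the master is height-limited.
That makes the image 6169.8000 px wide (4746 × 1.300).
Leftover width: 7119 − 6169.8000 = 949.2000 px.
Bar area = 949.2000 × 4746 ≈ 4504903 px.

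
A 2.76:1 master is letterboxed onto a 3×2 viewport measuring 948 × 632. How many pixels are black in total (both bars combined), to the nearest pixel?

2.76:1 is wider than 3×2, so it spans the full width.
Content height = 948 / 2.760 ≈ 343.4783 px.
632 − 343.4783 = 288.5217 px of bars.
Bar area = 288.5217 × 948 ≈ 273519 px.

273519 pixels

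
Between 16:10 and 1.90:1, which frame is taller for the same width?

16:10 = 1.6 and 1.9; 1.9 > 1.6. The smaller width-to-height ratio is the taller frame.

16:10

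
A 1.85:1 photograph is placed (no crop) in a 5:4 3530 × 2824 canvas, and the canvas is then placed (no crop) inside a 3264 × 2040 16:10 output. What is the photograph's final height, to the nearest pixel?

1378 px

First fit — 1.85:1 into 3530×2824 spans the width: 3530.00 × 1908.11.
Second fit — the 5:4 canvas into 3264×2040 spans the height: 2550.00 × 2040.00 (×0.7224 from 3530×2824).
So the photograph's height is 1908.11 × 0.7224 ≈ 1378.38.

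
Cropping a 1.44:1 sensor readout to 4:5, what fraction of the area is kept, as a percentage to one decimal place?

55.6%

4:5 is narrower than 1.44:1, so the crop keeps the full height and trims the width.
Fraction kept = (0.800)/(1.440) ≈ 55.56%.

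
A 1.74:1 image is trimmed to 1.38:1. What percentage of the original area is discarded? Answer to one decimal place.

1.38:1 is narrower than 1.74:1, so the crop keeps the full height and trims the width.
Area ratio = (1.380)/(1.740) = 79.31%; the remaining 20.69% is cropped out.

20.7%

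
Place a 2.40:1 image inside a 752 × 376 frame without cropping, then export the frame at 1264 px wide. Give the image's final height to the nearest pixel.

In the 752×376 frame the image fills the width: height = 752 / 2.400 ≈ 313.33 px.
Scaling 752 → 1264 is ×1.6809, so the height becomes 313.33 × 1.6809 ≈ 526.67 px.

527 px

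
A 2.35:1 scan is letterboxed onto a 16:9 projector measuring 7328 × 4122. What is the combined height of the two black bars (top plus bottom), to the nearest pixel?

2.35:1 is wider than 16:9, so it spans the full width.
That makes the image 3118.30 px tall (7328 / 2.350).
Black = 4122 − 3118.30 = 1003.70 px.

1004 px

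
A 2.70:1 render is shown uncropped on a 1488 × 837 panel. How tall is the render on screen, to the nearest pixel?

551 px

2.70:1 is wider than 16:9, so it spans the full width.
The render is 1488 / 2.700 ≈ 551.11 px tall.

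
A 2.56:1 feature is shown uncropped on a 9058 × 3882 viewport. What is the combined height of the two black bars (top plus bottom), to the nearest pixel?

344 px

Since 2.560 > 2.333, the feature is width-limited.
The feature is 9058 / 2.560 ≈ 3538.28 px tall.
Leftover height: 3882 − 3538.28 = 343.72 px.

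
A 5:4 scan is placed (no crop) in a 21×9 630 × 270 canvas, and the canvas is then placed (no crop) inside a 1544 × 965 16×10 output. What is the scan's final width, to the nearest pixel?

827 px

Inside the 630×270 canvas the scan is height-limited at 337.50 × 270.00.
Second fit — the 21×9 canvas into 1544×965 spans the width: 1544.00 × 661.71 (×2.4508 from 630×270).
Applying the same ×2.4508: 337.50 → 827.14.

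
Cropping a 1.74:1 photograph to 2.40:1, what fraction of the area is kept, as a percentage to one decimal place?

72.5%

Going from 1.74:1 to 2.40:1 means cutting height while keeping width.
Fraction kept = (1.740)/(2.400) ≈ 72.50%.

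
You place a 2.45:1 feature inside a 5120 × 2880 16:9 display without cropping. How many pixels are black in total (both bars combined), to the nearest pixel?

4045845 pixels

2.45:1 is wider than 16:9, so it spans the full width.
The feature is 5120 / 2.450 ≈ 2089.7959 px tall.
Black = 2880 − 2089.7959 = 790.2041 px.
Across the 5120-px span: 790.2041 × 5120 ≈ 4045845 px.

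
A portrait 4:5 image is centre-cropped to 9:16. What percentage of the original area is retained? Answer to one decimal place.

70.3%

The height stays; only width is cut (since 9:16 is narrower than portrait 4:5).
Fraction kept = (0.562)/(0.800) ≈ 70.31%.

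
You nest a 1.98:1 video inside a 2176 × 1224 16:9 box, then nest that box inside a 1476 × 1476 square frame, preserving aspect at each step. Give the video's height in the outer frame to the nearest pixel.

First fit — 1.98:1 into 2176×1224 spans the width: 2176.00 × 1098.99.
16:9 in 1476×1476: fills the width, so the intermediate becomes 1476.00 × 830.25 — a scale of ×0.6783.
The video scales with it: height 1098.99 × 0.6783 ≈ 745.45.

745 px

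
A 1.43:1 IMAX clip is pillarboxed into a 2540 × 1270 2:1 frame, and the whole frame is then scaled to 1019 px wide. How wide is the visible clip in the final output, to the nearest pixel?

729 px

In the 2540×1270 frame the clip fills the height: width = 1270 × 1.430 ≈ 1816.10 px.
The frame scales by 1019/2540 = 0.4012; 1816.10 × 0.4012 ≈ 728.59 px.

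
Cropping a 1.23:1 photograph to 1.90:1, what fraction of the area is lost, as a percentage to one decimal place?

The width stays; only height is cut (since 1.90:1 is wider than 1.23:1).
(1.230)/(1.900) ≈ 0.647 of the area survives, leaving 35.26% discarded.

35.3%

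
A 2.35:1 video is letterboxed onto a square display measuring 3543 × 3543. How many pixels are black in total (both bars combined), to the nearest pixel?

Since 2.350 > 1.000, the video is width-limited.
That makes the image 1507.6596 px tall (3543 / 2.350).
Leftover height: 3543 − 1507.6596 = 2035.3404 px.
That's 2035.3404 × 3543 ≈ 7211211 black pixels.

7211211 pixels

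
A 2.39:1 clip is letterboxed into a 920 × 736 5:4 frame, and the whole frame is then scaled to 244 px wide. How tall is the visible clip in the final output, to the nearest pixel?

102 px

Fitted into 920×736, the clip spans the width; its height is 920 / 2.390 ≈ 384.94 px.
Resizing to 244 px wide multiplies everything by 0.2652: 384.94 → 102.09 px.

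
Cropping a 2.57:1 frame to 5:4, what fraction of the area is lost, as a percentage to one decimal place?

51.4%

5:4 is narrower than 2.57:1, so the crop keeps the full height and trims the width.
(1.250)/(2.570) ≈ 0.486 of the area survives, leaving 51.36% discarded.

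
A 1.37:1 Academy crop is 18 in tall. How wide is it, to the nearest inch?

18 × 1.370 = 24.66.

25 in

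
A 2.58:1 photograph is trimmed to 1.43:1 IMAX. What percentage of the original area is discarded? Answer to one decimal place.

44.6%

1.43:1 IMAX is narrower than 2.58:1, so the crop keeps the full height and trims the width.
Fraction kept = (1.430)/(2.580) ≈ 55.43%, so 44.57% is lost.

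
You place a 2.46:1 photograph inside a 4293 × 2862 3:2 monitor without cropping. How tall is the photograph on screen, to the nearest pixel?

1745 px

2.46:1 (2.460) > 3:2 (1.500), so the photograph fills the width.
The photograph is 4293 / 2.460 ≈ 1745.12 px tall.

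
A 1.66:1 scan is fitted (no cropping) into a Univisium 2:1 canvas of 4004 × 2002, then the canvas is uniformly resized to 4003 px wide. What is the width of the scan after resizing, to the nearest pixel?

3322 px

Fitted into 4004×2002, the scan spans the height; its width is 2002 × 1.660 ≈ 3323.32 px.
The frame scales by 4003/4004 = 0.9998; 3323.32 × 0.9998 ≈ 3322.49 px.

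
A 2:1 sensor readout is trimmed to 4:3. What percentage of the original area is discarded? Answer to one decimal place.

33.3%

The height stays; only width is cut (since 4:3 is narrower than 2:1).
Fraction kept = (1.333)/(2.000) ≈ 66.67%, so 33.33% is lost.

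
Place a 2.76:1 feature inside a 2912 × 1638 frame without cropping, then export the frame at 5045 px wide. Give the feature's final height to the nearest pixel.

1828 px

Fitted into 2912×1638, the feature spans the width; its height is 2912 / 2.760 ≈ 1055.07 px.
Scaling 2912 → 5045 is ×1.7325, so the height becomes 1055.07 × 1.7325 ≈ 1827.90 px.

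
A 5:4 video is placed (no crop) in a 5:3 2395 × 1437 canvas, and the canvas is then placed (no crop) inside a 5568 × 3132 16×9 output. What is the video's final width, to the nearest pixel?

Inside the 2395×1437 canvas the video is height-limited at 1796.25 × 1437.00.
5:3 in 5568×3132: fills the height, so the intermediate becomes 5220.00 × 3132.00 — a scale of ×2.1795.
The video scales with it: width 1796.25 × 2.1795 ≈ 3915.00.

3915 px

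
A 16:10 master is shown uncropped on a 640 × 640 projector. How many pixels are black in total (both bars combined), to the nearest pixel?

153600 pixels

Since 1.600 > 1.000, the master is width-limited.
Content height = 640 × 10/16 ≈ 400.0000 px.
Leftover height: 640 − 400.0000 = 240.0000 px.
Across the 640-px span: 240.0000 × 640 ≈ 153600 px.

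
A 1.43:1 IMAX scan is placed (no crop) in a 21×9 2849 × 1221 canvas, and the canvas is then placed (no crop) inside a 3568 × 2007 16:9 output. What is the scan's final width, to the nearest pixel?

2187 px

1.43:1 IMAX in 2849×1221: fills the height, so the scan is 1746.03 × 1221.00.
Second fit — the 21×9 canvas into 3568×2007 spans the width: 3568.00 × 1529.14 (×1.2524 from 2849×1221).
So the scan's width is 1746.03 × 1.2524 ≈ 2186.67.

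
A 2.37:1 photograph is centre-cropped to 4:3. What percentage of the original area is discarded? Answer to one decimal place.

The height stays; only width is cut (since 4:3 is narrower than 2.37:1).
Fraction kept = (1.333)/(2.370) ≈ 56.26%, so 43.74% is lost.

43.7%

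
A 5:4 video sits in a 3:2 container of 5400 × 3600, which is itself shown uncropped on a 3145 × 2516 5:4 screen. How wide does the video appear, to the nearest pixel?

Inside the 5400×3600 canvas the video is height-limited at 4500.00 × 3600.00.
The 3:2 canvas is width-limited in 3145×2516, giving 3145.00 × 2096.67; scale factor 0.5824.
Applying the same ×0.5824: 4500.00 → 2620.83.

2621 px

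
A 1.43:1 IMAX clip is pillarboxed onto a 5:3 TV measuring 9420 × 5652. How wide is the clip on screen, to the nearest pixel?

8082 px

1.43:1 IMAX is narrower than 5:3, so it spans the full height.
That makes the image 8082.36 px wide (5652 × 1.430).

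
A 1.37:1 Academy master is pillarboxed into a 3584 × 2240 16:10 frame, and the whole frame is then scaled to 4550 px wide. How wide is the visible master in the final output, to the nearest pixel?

Fitted into 3584×2240, the master spans the height; its width is 2240 × 1.370 ≈ 3068.80 px.
Resizing to 4550 px wide multiplies everything by 1.2695: 3068.80 → 3895.94 px.

3896 px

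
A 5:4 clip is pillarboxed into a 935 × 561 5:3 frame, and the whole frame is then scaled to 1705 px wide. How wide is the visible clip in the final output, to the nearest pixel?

At 935×561 the clip is height-limited, so width = 561 × 5/4 ≈ 701.25 px.
Resizing to 1705 px wide multiplies everything by 1.8235: 701.25 → 1278.75 px.

1279 px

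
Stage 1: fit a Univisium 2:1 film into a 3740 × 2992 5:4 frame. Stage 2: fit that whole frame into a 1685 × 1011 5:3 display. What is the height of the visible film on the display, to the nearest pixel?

First fit — Univisium 2:1 into 3740×2992 spans the width: 3740.00 × 1870.00.
The 5:4 canvas is height-limited in 1685×1011, giving 1263.75 × 1011.00; scale factor 0.3379.
So the film's height is 1870.00 × 0.3379 ≈ 631.88.

632 px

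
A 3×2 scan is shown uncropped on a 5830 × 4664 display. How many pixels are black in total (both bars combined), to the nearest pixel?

3×2 is wider than 5:4, so it spans the full width.
The scan is 5830 × 2/3 ≈ 3886.6667 px tall.
Black = 4664 − 3886.6667 = 777.3333 px.
Bar area = 777.3333 × 5830 ≈ 4531853 px.

4531853 pixels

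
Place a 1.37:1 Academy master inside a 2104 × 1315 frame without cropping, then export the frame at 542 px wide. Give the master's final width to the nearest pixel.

464 px

At 2104×1315 the master is height-limited, so width = 1315 × 1.370 ≈ 1801.55 px.
The frame scales by 542/2104 = 0.2576; 1801.55 × 0.2576 ≈ 464.09 px.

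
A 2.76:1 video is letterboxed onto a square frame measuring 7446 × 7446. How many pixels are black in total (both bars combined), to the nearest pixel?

Since 2.760 > 1.000, the video is width-limited.
That makes the image 2697.8261 px tall (7446 / 2.760).
7446 − 2697.8261 = 4748.1739 px of bars.
Bar area = 4748.1739 × 7446 ≈ 35354903 px.

35354903 pixels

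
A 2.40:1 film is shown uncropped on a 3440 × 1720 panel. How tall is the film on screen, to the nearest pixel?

1433 px

2.40:1 is wider than 2:1, so it spans the full width.
Content height = 3440 / 2.400 ≈ 1433.33 px.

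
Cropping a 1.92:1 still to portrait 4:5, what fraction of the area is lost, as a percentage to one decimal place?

The height stays; only width is cut (since portrait 4:5 is narrower than 1.92:1).
Area ratio = (0.800)/(1.920) = 41.67%; the remaining 58.33% is cropped out.

58.3%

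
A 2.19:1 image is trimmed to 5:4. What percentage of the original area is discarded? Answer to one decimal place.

Going from 2.19:1 to 5:4 means cutting width while keeping height.
Fraction kept = (1.250)/(2.190) ≈ 57.08%, so 42.92% is lost.

42.9%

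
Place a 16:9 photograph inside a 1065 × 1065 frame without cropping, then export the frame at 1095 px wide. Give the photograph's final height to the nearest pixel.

Fitted into 1065×1065, the photograph spans the width; its height is 1065 × 9/16 ≈ 599.06 px.
Resizing to 1095 px wide multiplies everything by 1.0282: 599.06 → 615.94 px.

616 px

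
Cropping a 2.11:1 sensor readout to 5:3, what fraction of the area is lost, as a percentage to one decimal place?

21.0%

The height stays; only width is cut (since 5:3 is narrower than 2.11:1).
Area ratio = (1.667)/(2.110) = 78.99%; the remaining 21.01% is cropped out.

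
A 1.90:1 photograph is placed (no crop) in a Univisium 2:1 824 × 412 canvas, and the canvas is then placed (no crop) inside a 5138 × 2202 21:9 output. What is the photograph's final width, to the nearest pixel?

First fit — 1.90:1 into 824×412 spans the height: 782.80 × 412.00.
Second fit — the Univisium 2:1 canvas into 5138×2202 spans the height: 4404.00 × 2202.00 (×5.3447 from 824×412).
The photograph scales with it: width 782.80 × 5.3447 ≈ 4183.80.

4184 px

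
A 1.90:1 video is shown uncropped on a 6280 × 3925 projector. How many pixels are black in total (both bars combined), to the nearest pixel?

3891947 pixels

1.90:1 is wider than 16:10, so it spans the full width.
That makes the image 3305.2632 px tall (6280 / 1.900).
3925 − 3305.2632 = 619.7368 px of bars.
Across the 6280-px span: 619.7368 × 6280 ≈ 3891947 px.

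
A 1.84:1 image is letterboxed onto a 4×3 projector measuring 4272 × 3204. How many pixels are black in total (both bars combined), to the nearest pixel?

Since 1.840 > 1.333, the image is width-limited.
The image is 4272 / 1.840 ≈ 2321.7391 px tall.
3204 − 2321.7391 = 882.2609 px of bars.
That's 882.2609 × 4272 ≈ 3769018 black pixels.

3769018 pixels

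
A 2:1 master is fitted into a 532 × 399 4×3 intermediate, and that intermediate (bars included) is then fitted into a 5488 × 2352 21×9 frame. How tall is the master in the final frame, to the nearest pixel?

Inside the 532×399 canvas the master is width-limited at 532.00 × 266.00.
4×3 in 5488×2352: fills the height, so the intermediate becomes 3136.00 × 2352.00 — a scale of ×5.8947.
The master scales with it: height 266.00 × 5.8947 ≈ 1568.00.

1568 px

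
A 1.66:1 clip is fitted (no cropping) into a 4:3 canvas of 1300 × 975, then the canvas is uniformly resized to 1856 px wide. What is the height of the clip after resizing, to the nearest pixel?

1118 px

In the 1300×975 frame the clip fills the width: height = 1300 / 1.660 ≈ 783.13 px.
Resizing to 1856 px wide multiplies everything by 1.4277: 783.13 → 1118.07 px.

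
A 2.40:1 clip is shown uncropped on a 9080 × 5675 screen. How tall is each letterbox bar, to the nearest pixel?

946 px

Since 2.400 > 1.600, the clip is width-limited.
The clip is 9080 / 2.400 ≈ 3783.33 px tall.
Black = 5675 − 3783.33 = 1891.67 px, or 945.83 per bar.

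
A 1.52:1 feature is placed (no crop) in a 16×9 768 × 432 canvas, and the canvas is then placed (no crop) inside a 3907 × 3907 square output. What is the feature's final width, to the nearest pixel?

1.52:1 in 768×432: fills the height, so the feature is 656.64 × 432.00.
Second fit — the 16×9 canvas into 3907×3907 spans the width: 3907.00 × 2197.69 (×5.0872 from 768×432).
So the feature's width is 656.64 × 5.0872 ≈ 3340.49.

3340 px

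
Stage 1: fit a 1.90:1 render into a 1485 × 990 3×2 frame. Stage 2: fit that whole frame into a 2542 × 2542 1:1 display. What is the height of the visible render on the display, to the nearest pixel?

1.90:1 in 1485×990: fills the width, so the render is 1485.00 × 781.58.
Second fit — the 3×2 canvas into 2542×2542 spans the width: 2542.00 × 1694.67 (×1.7118 from 1485×990).
The render scales with it: height 781.58 × 1.7118 ≈ 1337.89.

1338 px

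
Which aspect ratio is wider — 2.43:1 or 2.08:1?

2.43:1

2.43 and 2.08; 2.43 > 2.08.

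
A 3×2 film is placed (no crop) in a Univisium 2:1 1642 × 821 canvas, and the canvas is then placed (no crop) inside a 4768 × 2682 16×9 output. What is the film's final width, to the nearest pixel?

3576 px

First fit — 3×2 into 1642×821 spans the height: 1231.50 × 821.00.
Univisium 2:1 in 4768×2682: fills the width, so the intermediate becomes 4768.00 × 2384.00 — a scale of ×2.9038.
So the film's width is 1231.50 × 2.9038 ≈ 3576.00.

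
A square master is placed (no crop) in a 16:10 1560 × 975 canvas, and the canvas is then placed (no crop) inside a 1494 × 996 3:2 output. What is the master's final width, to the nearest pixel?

First fit — square into 1560×975 spans the height: 975.00 × 975.00.
Second fit — the 16:10 canvas into 1494×996 spans the width: 1494.00 × 933.75 (×0.9577 from 1560×975).
Applying the same ×0.9577: 975.00 → 933.75.

934 px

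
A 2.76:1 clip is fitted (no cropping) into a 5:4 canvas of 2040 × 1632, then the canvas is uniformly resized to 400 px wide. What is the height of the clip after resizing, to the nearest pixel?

In the 2040×1632 frame the clip fills the width: height = 2040 / 2.760 ≈ 739.13 px.
The frame scales by 400/2040 = 0.1961; 739.13 × 0.1961 ≈ 144.93 px.

145 px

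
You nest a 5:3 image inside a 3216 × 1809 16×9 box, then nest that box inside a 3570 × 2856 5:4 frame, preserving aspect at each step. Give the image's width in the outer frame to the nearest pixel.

3347 px

First fit — 5:3 into 3216×1809 spans the height: 3015.00 × 1809.00.
The 16×9 canvas is width-limited in 3570×2856, giving 3570.00 × 2008.12; scale factor 1.1101.
Applying the same ×1.1101: 3015.00 → 3346.88.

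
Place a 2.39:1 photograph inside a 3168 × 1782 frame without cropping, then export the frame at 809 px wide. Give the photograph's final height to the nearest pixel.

In the 3168×1782 frame the photograph fills the width: height = 3168 / 2.390 ≈ 1325.52 px.
Scaling 3168 → 809 is ×0.2554, so the height becomes 1325.52 × 0.2554 ≈ 338.49 px.

338 px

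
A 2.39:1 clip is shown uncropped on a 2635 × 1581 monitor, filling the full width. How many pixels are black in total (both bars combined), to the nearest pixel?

That makes the image 1102.5105 px tall (2635 / 2.390).
1581 − 1102.5105 = 478.4895 px of bars.
Across the 2635-px span: 478.4895 × 2635 ≈ 1260820 px.

1260820 pixels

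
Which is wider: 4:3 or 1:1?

4:3 = 1.333 and 1; 1.333 > 1.

4:3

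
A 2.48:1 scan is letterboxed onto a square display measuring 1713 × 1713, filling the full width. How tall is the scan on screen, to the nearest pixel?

691 px

That makes the image 690.73 px tall (1713 / 2.480).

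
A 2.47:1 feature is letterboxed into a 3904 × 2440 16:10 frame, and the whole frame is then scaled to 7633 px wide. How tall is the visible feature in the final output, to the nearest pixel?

3090 px

Fitted into 3904×2440, the feature spans the width; its height is 3904 / 2.470 ≈ 1580.57 px.
Scaling 3904 → 7633 is ×1.9552, so the height becomes 1580.57 × 1.9552 ≈ 3090.28 px.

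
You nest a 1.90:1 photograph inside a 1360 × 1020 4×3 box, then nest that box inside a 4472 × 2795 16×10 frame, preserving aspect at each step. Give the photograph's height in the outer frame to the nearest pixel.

1961 px

First fit — 1.90:1 into 1360×1020 spans the width: 1360.00 × 715.79.
4×3 in 4472×2795: fills the height, so the intermediate becomes 3726.67 × 2795.00 — a scale of ×2.7402.
Applying the same ×2.7402: 715.79 → 1961.40.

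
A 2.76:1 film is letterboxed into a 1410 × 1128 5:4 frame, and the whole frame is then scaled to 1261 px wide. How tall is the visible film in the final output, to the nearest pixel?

457 px

Fitted into 1410×1128, the film spans the width; its height is 1410 / 2.760 ≈ 510.87 px.
Resizing to 1261 px wide multiplies everything by 0.8943: 510.87 → 456.88 px.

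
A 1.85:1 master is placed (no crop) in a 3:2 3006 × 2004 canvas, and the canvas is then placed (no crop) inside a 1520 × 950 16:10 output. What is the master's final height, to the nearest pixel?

770 px

Inside the 3006×2004 canvas the master is width-limited at 3006.00 × 1624.86.
3:2 in 1520×950: fills the height, so the intermediate becomes 1425.00 × 950.00 — a scale of ×0.4741.
The master scales with it: height 1624.86 × 0.4741 ≈ 770.27.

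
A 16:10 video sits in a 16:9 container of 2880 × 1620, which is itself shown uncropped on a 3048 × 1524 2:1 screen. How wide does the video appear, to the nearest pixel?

First fit — 16:10 into 2880×1620 spans the height: 2592.00 × 1620.00.
Second fit — the 16:9 canvas into 3048×1524 spans the height: 2709.33 × 1524.00 (×0.9407 from 2880×1620).
The video scales with it: width 2592.00 × 0.9407 ≈ 2438.40.

2438 px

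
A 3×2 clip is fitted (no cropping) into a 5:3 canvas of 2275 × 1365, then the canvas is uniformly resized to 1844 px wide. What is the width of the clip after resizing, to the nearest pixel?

1660 px

In the 2275×1365 frame the clip fills the height: width = 1365 × 3/2 ≈ 2047.50 px.
Scaling 2275 → 1844 is ×0.8105, so the width becomes 2047.50 × 0.8105 ≈ 1659.60 px.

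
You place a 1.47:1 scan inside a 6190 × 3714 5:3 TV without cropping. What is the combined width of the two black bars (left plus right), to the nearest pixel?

730 px

1.47:1 is narrower than 5:3, so it spans the full height.
That makes the image 5459.58 px wide (3714 × 1.470).
Black = 6190 − 5459.58 = 730.42 px.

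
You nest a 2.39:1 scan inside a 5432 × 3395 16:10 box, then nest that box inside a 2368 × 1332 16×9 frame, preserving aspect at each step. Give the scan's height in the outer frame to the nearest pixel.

Inside the 5432×3395 canvas the scan is width-limited at 5432.00 × 2272.80.
16:10 in 2368×1332: fills the height, so the intermediate becomes 2131.20 × 1332.00 — a scale of ×0.3923.
Applying the same ×0.3923: 2272.80 → 891.72.

892 px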